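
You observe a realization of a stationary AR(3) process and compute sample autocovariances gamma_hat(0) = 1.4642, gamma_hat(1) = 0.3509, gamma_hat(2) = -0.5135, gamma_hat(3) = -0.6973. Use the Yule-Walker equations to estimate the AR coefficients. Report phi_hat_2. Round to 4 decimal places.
\hat\phi_{2} = -0.3200

The Yule-Walker equations for an AR(p) process read, in matrix form,
  Gamma_p phi = r_p,   with   (Gamma_p)_{ij} = gamma(|i - j|),
                       (r_p)_i = gamma(i),   i,j = 1..p.
Substitute the sample gammas (Toeplitz matrix and right-hand side of size 3):
  Gamma_p = [[1.4642, 0.3509, -0.5135], [0.3509, 1.4642, 0.3509], [-0.5135, 0.3509, 1.4642]]
  r_p     = [0.3509, -0.5135, -0.6973]
Written out (R1..R3):
  (R1) 1.4642 phi_1 + 0.3509 phi_2 - 0.5135 phi_3 = 0.3509
  (R2) 0.3509 phi_1 + 1.4642 phi_2 + 0.3509 phi_3 = -0.5135
  (R3) -0.5135 phi_1 + 0.3509 phi_2 + 1.4642 phi_3 = -0.6973
Gaussian elimination:
  R2 <- R2 - (0.3509/1.4642) R1 = R2 - (0.239653) R1:  1.380106 phi_2 + 0.473962 phi_3 = -0.597594
  R3 <- R3 - (-0.5135/1.4642) R1 = R3 - (-0.350703) R1:  0.473962 phi_2 + 1.284114 phi_3 = -0.574238
  R3 <- R3 - (0.473962/1.380106) R2 = R3 - (0.343424) R2:  1.121344 phi_3 = -0.36901
Back-substitution:
  phi_hat_3 = -0.36901 / 1.121344 = -0.329078
  phi_hat_2 = (-0.597594 - (0.473962)(-0.329078)) / 1.380106 = -0.319993
  phi_hat_1 = (0.3509 - (0.3509)(-0.319993) - (-0.5135)(-0.329078)) / 1.4642 = 0.200931
So phi_hat = [0.2009, -0.3200, -0.3291].
Therefore phi_hat_2 = -0.3200.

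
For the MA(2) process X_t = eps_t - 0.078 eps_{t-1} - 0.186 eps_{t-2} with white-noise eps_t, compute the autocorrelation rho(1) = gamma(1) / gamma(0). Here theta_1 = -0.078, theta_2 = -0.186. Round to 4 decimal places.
\rho(1) = -0.0610

For an MA(q) process with theta_0 = 1, the autocovariance is
  gamma(k) = sigma^2 * sum_{i=0..q-k} theta_i * theta_{i+k},
and rho(k) = gamma(k) / gamma(0). Sigma^2 cancels.
  numerator   = (1)*(-0.078) + (-0.078)*(-0.186) = -0.063492.
  denominator = (1)^2 + (-0.078)^2 + (-0.186)^2 = 1.04068.
  rho(1) = -0.063492 / 1.04068 = -0.0610.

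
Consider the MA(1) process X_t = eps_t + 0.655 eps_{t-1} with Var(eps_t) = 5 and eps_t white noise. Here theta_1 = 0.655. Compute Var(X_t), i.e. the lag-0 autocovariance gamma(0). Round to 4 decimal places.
\gamma(0) = 7.1451

For an MA(q) process X_t = eps_t + sum_i theta_i eps_{t-i} with
Var(eps_t) = sigma^2, the variance is
  gamma(0) = sigma^2 * (1 + sum_i theta_i^2).
  sum_i theta_i^2 = (0.655)^2 = 0.429025.
  gamma(0) = 5 * (1 + 0.429025) = 5 * 1.429025 = 7.145125, which rounds to 7.1451.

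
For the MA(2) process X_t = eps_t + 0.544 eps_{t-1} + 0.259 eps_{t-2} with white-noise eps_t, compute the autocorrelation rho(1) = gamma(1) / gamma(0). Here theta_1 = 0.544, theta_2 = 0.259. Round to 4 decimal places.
\rho(1) = 0.5025

For an MA(q) process with theta_0 = 1, the autocovariance is
  gamma(k) = sigma^2 * sum_{i=0..q-k} theta_i * theta_{i+k},
and rho(k) = gamma(k) / gamma(0). Sigma^2 cancels.
  numerator   = (1)*(0.544) + (0.544)*(0.259) = 0.684896.
  denominator = (1)^2 + (0.544)^2 + (0.259)^2 = 1.363017.
  rho(1) = 0.684896 / 1.363017 = 0.5025.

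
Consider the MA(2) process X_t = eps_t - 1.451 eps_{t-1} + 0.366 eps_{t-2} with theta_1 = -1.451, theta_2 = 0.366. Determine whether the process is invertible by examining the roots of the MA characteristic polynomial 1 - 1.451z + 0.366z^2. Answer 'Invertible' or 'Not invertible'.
\text{Not invertible}

The MA(q) characteristic polynomial is P(z) = 1 - 1.451z + 0.366z^2.
Invertibility requires all roots to lie outside the unit circle, i.e. |z| > 1 for every root.
Set 1 + (-1.451) z + (0.366) z^2 = 0, i.e. a z^2 + b z + c = 0 with a = 0.366, b = -1.451, c = 1.
Discriminant D = b^2 - 4ac = (-1.451)^2 - 4*(0.366)*1 = 2.105401 - (1.464) = 0.641401.
D >= 0, so the roots are real: z = (-b +/- sqrt(D)) / (2a) = (1.451 +/- 0.800875) / (0.732).
  z_1 = (1.451 + 0.800875) / (0.732) = 3.0763,   |z_1| = 3.0763.
  z_2 = (1.451 - 0.800875) / (0.732) = 0.8881,   |z_2| = 0.8881.
Moduli of all roots: 3.0763, 0.8881.
All moduli strictly greater than 1? No.
Verdict: Not invertible.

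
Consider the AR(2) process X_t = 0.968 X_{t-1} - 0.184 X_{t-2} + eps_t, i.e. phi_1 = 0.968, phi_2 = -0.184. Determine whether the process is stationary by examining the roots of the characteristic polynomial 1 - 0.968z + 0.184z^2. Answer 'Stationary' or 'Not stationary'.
\text{Stationary}

The AR(p) characteristic polynomial is P(z) = 1 - 0.968z + 0.184z^2.
Stationarity requires all roots to lie outside the unit circle, i.e. |z| > 1 for every root.
Set 1 + (-0.968) z + (0.184) z^2 = 0, i.e. a z^2 + b z + c = 0 with a = 0.184, b = -0.968, c = 1.
Discriminant D = b^2 - 4ac = (-0.968)^2 - 4*(0.184)*1 = 0.937024 - (0.736) = 0.201024.
D >= 0, so the roots are real: z = (-b +/- sqrt(D)) / (2a) = (0.968 +/- 0.448357) / (0.368).
  z_1 = (0.968 + 0.448357) / (0.368) = 3.8488,   |z_1| = 3.8488.
  z_2 = (0.968 - 0.448357) / (0.368) = 1.4121,   |z_2| = 1.4121.
Moduli of all roots: 3.8488, 1.4121.
All moduli strictly greater than 1? Yes.
Verdict: Stationary.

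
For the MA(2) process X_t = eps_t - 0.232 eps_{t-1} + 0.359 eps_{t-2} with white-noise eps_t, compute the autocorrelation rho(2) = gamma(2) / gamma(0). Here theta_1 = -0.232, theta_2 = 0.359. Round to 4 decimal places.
\rho(2) = 0.3035

For an MA(q) process with theta_0 = 1, the autocovariance is
  gamma(k) = sigma^2 * sum_{i=0..q-k} theta_i * theta_{i+k},
and rho(k) = gamma(k) / gamma(0). Sigma^2 cancels.
  numerator   = (1)*(0.359) = 0.359.
  denominator = (1)^2 + (-0.232)^2 + (0.359)^2 = 1.182705.
  rho(2) = 0.359 / 1.182705 = 0.3035.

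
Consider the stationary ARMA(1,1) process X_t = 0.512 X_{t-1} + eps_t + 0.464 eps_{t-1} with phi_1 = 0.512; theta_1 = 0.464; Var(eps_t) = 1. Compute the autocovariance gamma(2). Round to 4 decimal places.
\gamma(2) = 0.8381

Multiply the model equation by X_{t-k} and take expectations. With theta_0 = psi_0 = 1 and psi_j the MA(infinity) weights, this gives
  gamma(k) - sum_i phi_i gamma(k-i) = c_k,
  c_k = sigma^2 * sum_{j=k..q} theta_j psi_{j-k}   (c_k = 0 for k > q),
using gamma(-m) = gamma(m).
psi-weights needed (psi_j = theta_j + sum_i phi_i psi_{j-i}):
  psi_1 = theta_1 + phi_1 = 0.464 + (0.512) = 0.976
Right-hand sides:
  c_0 = sigma^2 (1 + theta_1 psi_1) = 1 * (1 + (0.464)(0.976)) = 1 * 1.452864 = 1.452864
  c_1 = sigma^2 theta_1 = 1 * (0.464) = 0.464
  c_2 = 0
Equations for k = 0 and k = 1 (AR order 1):
  gamma(0) = phi_1 gamma(1) + c_0
  gamma(1) = phi_1 gamma(0) + c_1
Substituting the second into the first: gamma(0) (1 - phi_1^2) = c_0 + phi_1 c_1, so
  gamma(0) = (c_0 + phi_1 c_1) / (1 - phi_1^2) = (1.452864 + (0.512)(0.464)) / (1 - (0.512)^2) = 1.690432 / 0.737856 = 2.291005.
  gamma(1) = phi_1 gamma(0) + c_1 = (0.512)(2.291005) + (0.464) = 1.636995.
For k = 2 (> q): gamma(2) = phi_1 gamma(1) = (0.512)(1.636995) = 0.838141.
Therefore gamma(2) = 0.8381 (to 4 decimal places).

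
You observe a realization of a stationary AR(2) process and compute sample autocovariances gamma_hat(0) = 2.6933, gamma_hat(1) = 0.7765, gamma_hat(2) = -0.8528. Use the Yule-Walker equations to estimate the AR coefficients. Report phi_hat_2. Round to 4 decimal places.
\hat\phi_{2} = -0.4360

The Yule-Walker equations for an AR(p) process read, in matrix form,
  Gamma_p phi = r_p,   with   (Gamma_p)_{ij} = gamma(|i - j|),
                       (r_p)_i = gamma(i),   i,j = 1..p.
Substitute the sample gammas (Toeplitz matrix and right-hand side of size 2):
  Gamma_p = [[2.6933, 0.7765], [0.7765, 2.6933]]
  r_p     = [0.7765, -0.8528]
Written out:
  2.6933 phi_1 + 0.7765 phi_2 = 0.7765
  0.7765 phi_1 + 2.6933 phi_2 = -0.8528
Solve by Cramer's rule:
  det = gamma(0)^2 - gamma(1)^2 = (2.6933)^2 - (0.7765)^2 = 7.25386489 - 0.60295225 = 6.65091264
  phi_hat_1 = [gamma(1) gamma(0) - gamma(1) gamma(2)] / det = [(0.7765)(2.6933) - (0.7765)(-0.8528)] / 6.65091264 = 2.75354665 / 6.65091264 = 0.414
  phi_hat_2 = [gamma(0) gamma(2) - gamma(1)^2] / det = [(2.6933)(-0.8528) - (0.7765)^2] / 6.65091264 = -2.89979849 / 6.65091264 = -0.436
So phi_hat = [0.4140, -0.4360].
Therefore phi_hat_2 = -0.4360.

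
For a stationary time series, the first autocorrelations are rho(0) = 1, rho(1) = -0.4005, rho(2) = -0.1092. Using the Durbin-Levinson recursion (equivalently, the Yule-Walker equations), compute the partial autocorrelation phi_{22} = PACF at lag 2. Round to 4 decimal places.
\phi_{22} = -0.3211

The PACF at lag k is phi_{kk}, the last component of the solution
to the Yule-Walker system G_k phi = r_k where
  (G_k)_{ij} = rho(|i - j|), (r_k)_i = rho(i), i,j = 1..k.
Equivalently, Durbin-Levinson gives phi_{kk} iteratively:
  phi_{11} = rho(1)
  phi_{kk} = [rho(k) - sum_{j=1..k-1} phi_{k-1,j} rho(k-j)]
            / [1 - sum_{j=1..k-1} phi_{k-1,j} rho(j)],
  phi_{k,j} = phi_{k-1,j} - phi_{kk} phi_{k-1,k-j},  j = 1..k-1.
Step k = 1:
  phi_11 = rho(1) = -0.4005.
Step k = 2:
  phi_22 = [rho(2) - phi_11 rho(1)] / [1 - phi_11 rho(1)] = [-0.1092 - (-0.4005)(-0.4005)] / [1 - (-0.4005)(-0.4005)]
         = -0.26960025 / 0.83959975 = -0.3211.
Therefore phi_{22} = -0.3211.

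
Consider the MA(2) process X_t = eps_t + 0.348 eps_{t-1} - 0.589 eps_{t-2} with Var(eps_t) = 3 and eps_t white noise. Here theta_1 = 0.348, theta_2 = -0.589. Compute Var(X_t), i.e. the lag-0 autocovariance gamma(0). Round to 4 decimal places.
\gamma(0) = 4.4041

For an MA(q) process X_t = eps_t + sum_i theta_i eps_{t-i} with
Var(eps_t) = sigma^2, the variance is
  gamma(0) = sigma^2 * (1 + sum_i theta_i^2).
  sum_i theta_i^2 = (0.348)^2 + (-0.589)^2 = 0.121104 + 0.346921 = 0.468025.
  gamma(0) = 3 * (1 + 0.468025) = 3 * 1.468025 = 4.404075, which rounds to 4.4041.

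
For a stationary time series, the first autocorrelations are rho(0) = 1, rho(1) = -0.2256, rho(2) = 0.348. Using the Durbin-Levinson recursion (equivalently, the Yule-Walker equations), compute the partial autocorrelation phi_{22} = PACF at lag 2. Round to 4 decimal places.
\phi_{22} = 0.3130

The PACF at lag k is phi_{kk}, the last component of the solution
to the Yule-Walker system G_k phi = r_k where
  (G_k)_{ij} = rho(|i - j|), (r_k)_i = rho(i), i,j = 1..k.
Equivalently, Durbin-Levinson gives phi_{kk} iteratively:
  phi_{11} = rho(1)
  phi_{kk} = [rho(k) - sum_{j=1..k-1} phi_{k-1,j} rho(k-j)]
            / [1 - sum_{j=1..k-1} phi_{k-1,j} rho(j)],
  phi_{k,j} = phi_{k-1,j} - phi_{kk} phi_{k-1,k-j},  j = 1..k-1.
Step k = 1:
  phi_11 = rho(1) = -0.2256.
Step k = 2:
  phi_22 = [rho(2) - phi_11 rho(1)] / [1 - phi_11 rho(1)] = [0.348 - (-0.2256)(-0.2256)] / [1 - (-0.2256)(-0.2256)]
         = 0.29710464 / 0.94910464 = 0.313.
Therefore phi_{22} = 0.3130.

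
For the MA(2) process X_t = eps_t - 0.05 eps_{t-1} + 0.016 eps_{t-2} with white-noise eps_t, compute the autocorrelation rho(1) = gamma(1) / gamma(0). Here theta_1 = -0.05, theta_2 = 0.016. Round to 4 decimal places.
\rho(1) = -0.0507

For an MA(q) process with theta_0 = 1, the autocovariance is
  gamma(k) = sigma^2 * sum_{i=0..q-k} theta_i * theta_{i+k},
and rho(k) = gamma(k) / gamma(0). Sigma^2 cancels.
  numerator   = (1)*(-0.05) + (-0.05)*(0.016) = -0.0508.
  denominator = (1)^2 + (-0.05)^2 + (0.016)^2 = 1.002756.
  rho(1) = -0.0508 / 1.002756 = -0.0507.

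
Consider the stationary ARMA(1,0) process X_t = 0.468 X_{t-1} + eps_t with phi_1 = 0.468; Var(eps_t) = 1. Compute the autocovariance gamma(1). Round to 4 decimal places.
\gamma(1) = 0.5993

Multiply the model equation by X_{t-k} and take expectations. With theta_0 = psi_0 = 1 and psi_j the MA(infinity) weights, this gives
  gamma(k) - sum_i phi_i gamma(k-i) = c_k,
  c_k = sigma^2 * sum_{j=k..q} theta_j psi_{j-k}   (c_k = 0 for k > q),
using gamma(-m) = gamma(m).
Pure AR (q = 0): c_0 = sigma^2 = 1, c_k = 0 for k >= 1.
Equations for k = 0 and k = 1 (AR order 1):
  gamma(0) = phi_1 gamma(1) + c_0
  gamma(1) = phi_1 gamma(0) + c_1
Substituting the second into the first: gamma(0) (1 - phi_1^2) = c_0 + phi_1 c_1, so
  gamma(0) = c_0 / (1 - phi_1^2) = 1 / (1 - (0.468)^2) = 1 / 0.780976 = 1.280449.
  gamma(1) = phi_1 gamma(0) = (0.468)(1.280449) = 0.59925.
Therefore gamma(1) = 0.5993 (to 4 decimal places).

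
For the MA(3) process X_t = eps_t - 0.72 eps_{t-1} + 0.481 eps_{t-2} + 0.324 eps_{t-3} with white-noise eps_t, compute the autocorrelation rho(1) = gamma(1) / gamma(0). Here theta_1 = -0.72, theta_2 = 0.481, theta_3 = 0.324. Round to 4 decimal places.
\rho(1) = -0.4909

For an MA(q) process with theta_0 = 1, the autocovariance is
  gamma(k) = sigma^2 * sum_{i=0..q-k} theta_i * theta_{i+k},
and rho(k) = gamma(k) / gamma(0). Sigma^2 cancels.
  numerator   = (1)*(-0.72) + (-0.72)*(0.481) + (0.481)*(0.324) = -0.910476.
  denominator = (1)^2 + (-0.72)^2 + (0.481)^2 + (0.324)^2 = 1.854737.
  rho(1) = -0.910476 / 1.854737 = -0.4909.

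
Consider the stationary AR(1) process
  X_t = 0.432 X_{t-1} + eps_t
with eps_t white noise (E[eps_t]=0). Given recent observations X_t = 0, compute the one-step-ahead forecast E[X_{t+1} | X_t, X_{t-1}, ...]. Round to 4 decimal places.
E[X_{t+1} \mid \mathcal F_t] = 0.0000

For an AR(p) model X_t = c + sum_i phi_i X_{t-i} + eps_t, the
one-step-ahead conditional mean is
  E[X_{t+1} | X_t, ...] = c + sum_i phi_i X_{t+1-i}.
Substitute known values:
  E[X_{t+1} | ...] = (0.432) * (0)
                   = 0.0000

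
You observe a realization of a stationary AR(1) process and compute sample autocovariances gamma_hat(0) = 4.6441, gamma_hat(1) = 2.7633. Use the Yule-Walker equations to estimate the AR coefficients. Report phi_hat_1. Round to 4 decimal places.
\hat\phi_{1} = 0.5950

The Yule-Walker equations for an AR(p) process read, in matrix form,
  Gamma_p phi = r_p,   with   (Gamma_p)_{ij} = gamma(|i - j|),
                       (r_p)_i = gamma(i),   i,j = 1..p.
Substitute the sample gammas (Toeplitz matrix and right-hand side of size 1):
  Gamma_p = [[4.6441]]
  r_p     = [2.7633]
With p = 1 this is the single equation gamma(0) phi_1 = gamma(1):
  phi_hat_1 = gamma(1) / gamma(0) = 2.7633 / 4.6441 = 0.5950.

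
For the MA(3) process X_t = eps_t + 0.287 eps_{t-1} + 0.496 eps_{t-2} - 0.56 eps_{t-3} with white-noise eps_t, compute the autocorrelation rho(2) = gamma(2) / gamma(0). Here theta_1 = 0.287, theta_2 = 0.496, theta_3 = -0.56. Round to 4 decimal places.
\rho(2) = 0.2042

For an MA(q) process with theta_0 = 1, the autocovariance is
  gamma(k) = sigma^2 * sum_{i=0..q-k} theta_i * theta_{i+k},
and rho(k) = gamma(k) / gamma(0). Sigma^2 cancels.
  numerator   = (1)*(0.496) + (0.287)*(-0.56) = 0.33528.
  denominator = (1)^2 + (0.287)^2 + (0.496)^2 + (-0.56)^2 = 1.641985.
  rho(2) = 0.33528 / 1.641985 = 0.2042.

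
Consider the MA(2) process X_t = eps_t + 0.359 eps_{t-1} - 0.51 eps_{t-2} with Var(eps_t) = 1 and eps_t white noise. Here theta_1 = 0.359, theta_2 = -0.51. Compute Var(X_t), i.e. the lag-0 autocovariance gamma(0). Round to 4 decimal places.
\gamma(0) = 1.3890

For an MA(q) process X_t = eps_t + sum_i theta_i eps_{t-i} with
Var(eps_t) = sigma^2, the variance is
  gamma(0) = sigma^2 * (1 + sum_i theta_i^2).
  sum_i theta_i^2 = (0.359)^2 + (-0.51)^2 = 0.128881 + 0.2601 = 0.388981.
  gamma(0) = 1 * (1 + 0.388981) = 1 * 1.388981 = 1.388981, which rounds to 1.3890.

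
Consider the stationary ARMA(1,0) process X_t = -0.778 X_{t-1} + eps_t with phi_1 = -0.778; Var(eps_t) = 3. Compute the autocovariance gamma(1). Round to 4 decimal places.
\gamma(1) = -5.9131

Multiply the model equation by X_{t-k} and take expectations. With theta_0 = psi_0 = 1 and psi_j the MA(infinity) weights, this gives
  gamma(k) - sum_i phi_i gamma(k-i) = c_k,
  c_k = sigma^2 * sum_{j=k..q} theta_j psi_{j-k}   (c_k = 0 for k > q),
using gamma(-m) = gamma(m).
Pure AR (q = 0): c_0 = sigma^2 = 3, c_k = 0 for k >= 1.
Equations for k = 0 and k = 1 (AR order 1):
  gamma(0) = phi_1 gamma(1) + c_0
  gamma(1) = phi_1 gamma(0) + c_1
Substituting the second into the first: gamma(0) (1 - phi_1^2) = c_0 + phi_1 c_1, so
  gamma(0) = c_0 / (1 - phi_1^2) = 3 / (1 - (-0.778)^2) = 3 / 0.394716 = 7.600401.
  gamma(1) = phi_1 gamma(0) = (-0.778)(7.600401) = -5.913112.
Therefore gamma(1) = -5.9131 (to 4 decimal places).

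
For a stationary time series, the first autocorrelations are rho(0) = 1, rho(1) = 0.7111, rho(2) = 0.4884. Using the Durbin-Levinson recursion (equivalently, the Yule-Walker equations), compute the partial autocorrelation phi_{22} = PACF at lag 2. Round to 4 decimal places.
\phi_{22} = -0.0349

The PACF at lag k is phi_{kk}, the last component of the solution
to the Yule-Walker system G_k phi = r_k where
  (G_k)_{ij} = rho(|i - j|), (r_k)_i = rho(i), i,j = 1..k.
Equivalently, Durbin-Levinson gives phi_{kk} iteratively:
  phi_{11} = rho(1)
  phi_{kk} = [rho(k) - sum_{j=1..k-1} phi_{k-1,j} rho(k-j)]
            / [1 - sum_{j=1..k-1} phi_{k-1,j} rho(j)],
  phi_{k,j} = phi_{k-1,j} - phi_{kk} phi_{k-1,k-j},  j = 1..k-1.
Step k = 1:
  phi_11 = rho(1) = 0.7111.
Step k = 2:
  phi_22 = [rho(2) - phi_11 rho(1)] / [1 - phi_11 rho(1)] = [0.4884 - (0.7111)(0.7111)] / [1 - (0.7111)(0.7111)]
         = -0.01726321 / 0.49433679 = -0.0349.
Therefore phi_{22} = -0.0349.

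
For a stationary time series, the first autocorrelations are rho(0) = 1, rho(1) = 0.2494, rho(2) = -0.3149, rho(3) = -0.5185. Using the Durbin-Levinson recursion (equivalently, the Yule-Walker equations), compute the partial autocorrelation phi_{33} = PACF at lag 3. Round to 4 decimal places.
\phi_{33} = -0.3919

The PACF at lag k is phi_{kk}, the last component of the solution
to the Yule-Walker system G_k phi = r_k where
  (G_k)_{ij} = rho(|i - j|), (r_k)_i = rho(i), i,j = 1..k.
Equivalently, Durbin-Levinson gives phi_{kk} iteratively:
  phi_{11} = rho(1)
  phi_{kk} = [rho(k) - sum_{j=1..k-1} phi_{k-1,j} rho(k-j)]
            / [1 - sum_{j=1..k-1} phi_{k-1,j} rho(j)],
  phi_{k,j} = phi_{k-1,j} - phi_{kk} phi_{k-1,k-j},  j = 1..k-1.
Step k = 1:
  phi_11 = rho(1) = 0.2494.
Step k = 2:
  phi_22 = [rho(2) - phi_11 rho(1)] / [1 - phi_11 rho(1)] = [-0.3149 - (0.2494)(0.2494)] / [1 - (0.2494)(0.2494)]
         = -0.37710036 / 0.93779964 = -0.402112.
  Update: phi_21 = phi_11 - phi_22 phi_11 = 0.2494 - (-0.402112)(0.2494) = 0.349687.
Step k = 3:
  phi_33 = [rho(3) - phi_21 rho(2) - phi_22 rho(1)] / [1 - phi_21 rho(1) - phi_22 rho(2)]
    numerator   = -0.5185 - (0.349687)(-0.3149) - (-0.402112)(0.2494) = -0.30809696
    denominator = 1 - (0.349687)(0.2494) - (-0.402112)(-0.3149) = 0.78616311
  phi_33 = -0.30809696 / 0.78616311 = -0.3919.
Therefore phi_{33} = -0.3919.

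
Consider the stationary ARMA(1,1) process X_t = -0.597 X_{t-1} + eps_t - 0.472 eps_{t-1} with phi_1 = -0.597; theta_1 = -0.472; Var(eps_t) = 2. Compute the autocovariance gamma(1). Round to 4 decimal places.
\gamma(1) = -4.2581

Multiply the model equation by X_{t-k} and take expectations. With theta_0 = psi_0 = 1 and psi_j the MA(infinity) weights, this gives
  gamma(k) - sum_i phi_i gamma(k-i) = c_k,
  c_k = sigma^2 * sum_{j=k..q} theta_j psi_{j-k}   (c_k = 0 for k > q),
using gamma(-m) = gamma(m).
psi-weights needed (psi_j = theta_j + sum_i phi_i psi_{j-i}):
  psi_1 = theta_1 + phi_1 = -0.472 + (-0.597) = -1.069
Right-hand sides:
  c_0 = sigma^2 (1 + theta_1 psi_1) = 2 * (1 + (-0.472)(-1.069)) = 2 * 1.504568 = 3.009136
  c_1 = sigma^2 theta_1 = 2 * (-0.472) = -0.944
  c_2 = 0
Equations for k = 0 and k = 1 (AR order 1):
  gamma(0) = phi_1 gamma(1) + c_0
  gamma(1) = phi_1 gamma(0) + c_1
Substituting the second into the first: gamma(0) (1 - phi_1^2) = c_0 + phi_1 c_1, so
  gamma(0) = (c_0 + phi_1 c_1) / (1 - phi_1^2) = (3.009136 + (-0.597)(-0.944)) / (1 - (-0.597)^2) = 3.572704 / 0.643591 = 5.551203.
  gamma(1) = phi_1 gamma(0) + c_1 = (-0.597)(5.551203) + (-0.944) = -4.258068.
Therefore gamma(1) = -4.2581 (to 4 decimal places).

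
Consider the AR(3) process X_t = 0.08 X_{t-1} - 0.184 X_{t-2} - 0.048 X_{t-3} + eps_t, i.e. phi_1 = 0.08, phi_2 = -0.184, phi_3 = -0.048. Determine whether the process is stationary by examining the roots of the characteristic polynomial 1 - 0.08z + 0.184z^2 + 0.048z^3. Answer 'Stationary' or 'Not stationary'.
\text{Stationary}

The AR(p) characteristic polynomial is P(z) = 1 - 0.08z + 0.184z^2 + 0.048z^3.
Stationarity requires all roots to lie outside the unit circle, i.e. |z| > 1 for every root.
Degree 3: look for a simple real root z0 first, then factor out (1 - z/z0) and solve the remaining quadratic.
Testing z0 = -5: P(-5) = 1 + (-0.08)(-5) + (0.184)(-5)^2 + (0.048)(-5)^3
  = 1 + (0.4) + (4.6) + (-6) = 0.  So z_0 = -5 is a root, |z_0| = 5.
Divide out the factor (1 + 0.2 z) = (1 - z/z0) (since 1/z0 = -0.2):
  P(z) = (1 + 0.2 z)(1 + (-0.28) z + (0.24) z^2)
  [check: z-coef -0.28 - (-0.2) = -0.08; z^2-coef 0.24 - (-0.2)(-0.28) = 0.184; z^3-coef -(-0.2)(0.24) = 0.048.]
Remaining roots from the quadratic factor 1 + (-0.28) z + (0.24) z^2:
  Set 1 + (-0.28) z + (0.24) z^2 = 0, i.e. a z^2 + b z + c = 0 with a = 0.24, b = -0.28, c = 1.
  Discriminant D = b^2 - 4ac = (-0.28)^2 - 4*(0.24)*1 = 0.0784 - (0.96) = -0.8816.
  D < 0, so the roots are the complex-conjugate pair z = (-b +/- i sqrt(-D)) / (2a) = 0.5833 +/- 1.9561i.
  For a conjugate pair |z|^2 = z * conj(z) = (product of roots) = c/a = 1/(0.24) = 4.166667, so |z| = sqrt(4.166667) = 2.0412 for both roots.
Moduli of all roots: 5.0000, 2.0412, 2.0412.
All moduli strictly greater than 1? Yes.
Verdict: Stationary.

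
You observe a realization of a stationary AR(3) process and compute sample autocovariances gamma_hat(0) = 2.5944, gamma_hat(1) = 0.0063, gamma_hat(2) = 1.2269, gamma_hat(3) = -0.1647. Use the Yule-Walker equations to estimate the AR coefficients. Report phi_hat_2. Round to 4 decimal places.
\hat\phi_{2} = 0.4730

The Yule-Walker equations for an AR(p) process read, in matrix form,
  Gamma_p phi = r_p,   with   (Gamma_p)_{ij} = gamma(|i - j|),
                       (r_p)_i = gamma(i),   i,j = 1..p.
Substitute the sample gammas (Toeplitz matrix and right-hand side of size 3):
  Gamma_p = [[2.5944, 0.0063, 1.2269], [0.0063, 2.5944, 0.0063], [1.2269, 0.0063, 2.5944]]
  r_p     = [0.0063, 1.2269, -0.1647]
Written out (R1..R3):
  (R1) 2.5944 phi_1 + 0.0063 phi_2 + 1.2269 phi_3 = 0.0063
  (R2) 0.0063 phi_1 + 2.5944 phi_2 + 0.0063 phi_3 = 1.2269
  (R3) 1.2269 phi_1 + 0.0063 phi_2 + 2.5944 phi_3 = -0.1647
Gaussian elimination:
  R2 <- R2 - (0.0063/2.5944) R1 = R2 - (0.002428) R1:  2.594385 phi_2 + 0.003321 phi_3 = 1.226885
  R3 <- R3 - (1.2269/2.5944) R1 = R3 - (0.472903) R1:  0.003321 phi_2 + 2.014195 phi_3 = -0.167679
  R3 <- R3 - (0.003321/2.594385) R2 = R3 - (0.00128) R2:  2.014191 phi_3 = -0.16925
Back-substitution:
  phi_hat_3 = -0.16925 / 2.014191 = -0.084029
  phi_hat_2 = (1.226885 - (0.003321)(-0.084029)) / 2.594385 = 0.473008
  phi_hat_1 = (0.0063 - (0.0063)(0.473008) - (1.2269)(-0.084029)) / 2.5944 = 0.041017
So phi_hat = [0.0410, 0.4730, -0.0840].
Therefore phi_hat_2 = 0.4730.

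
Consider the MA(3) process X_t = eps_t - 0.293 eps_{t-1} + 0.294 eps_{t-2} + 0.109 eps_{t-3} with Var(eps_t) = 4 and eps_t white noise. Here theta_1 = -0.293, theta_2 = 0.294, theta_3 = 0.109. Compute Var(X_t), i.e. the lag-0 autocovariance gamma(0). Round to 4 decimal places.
\gamma(0) = 4.7367

For an MA(q) process X_t = eps_t + sum_i theta_i eps_{t-i} with
Var(eps_t) = sigma^2, the variance is
  gamma(0) = sigma^2 * (1 + sum_i theta_i^2).
  sum_i theta_i^2 = (-0.293)^2 + (0.294)^2 + (0.109)^2 = 0.085849 + 0.086436 + 0.011881 = 0.184166.
  gamma(0) = 4 * (1 + 0.184166) = 4 * 1.184166 = 4.736664, which rounds to 4.7367.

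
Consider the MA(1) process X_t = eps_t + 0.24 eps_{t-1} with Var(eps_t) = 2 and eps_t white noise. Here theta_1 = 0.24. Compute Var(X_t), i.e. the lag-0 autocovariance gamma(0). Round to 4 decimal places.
\gamma(0) = 2.1152

For an MA(q) process X_t = eps_t + sum_i theta_i eps_{t-i} with
Var(eps_t) = sigma^2, the variance is
  gamma(0) = sigma^2 * (1 + sum_i theta_i^2).
  sum_i theta_i^2 = (0.24)^2 = 0.0576.
  gamma(0) = 2 * (1 + 0.0576) = 2 * 1.0576 = 2.1152.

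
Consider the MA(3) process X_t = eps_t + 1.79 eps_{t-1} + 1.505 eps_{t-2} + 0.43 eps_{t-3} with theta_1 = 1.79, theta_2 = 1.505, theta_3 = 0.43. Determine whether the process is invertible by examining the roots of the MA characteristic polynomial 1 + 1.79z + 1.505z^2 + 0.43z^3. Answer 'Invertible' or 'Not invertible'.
\text{Invertible}

The MA(q) characteristic polynomial is P(z) = 1 + 1.79z + 1.505z^2 + 0.43z^3.
Invertibility requires all roots to lie outside the unit circle, i.e. |z| > 1 for every root.
Degree 3: look for a simple real root z0 first, then factor out (1 - z/z0) and solve the remaining quadratic.
Testing z0 = -2: P(-2) = 1 + (1.79)(-2) + (1.505)(-2)^2 + (0.43)(-2)^3
  = 1 + (-3.58) + (6.02) + (-3.44) = 0.  So z_0 = -2 is a root, |z_0| = 2.
Divide out the factor (1 + 0.5 z) = (1 - z/z0) (since 1/z0 = -0.5):
  P(z) = (1 + 0.5 z)(1 + (1.29) z + (0.86) z^2)
  [check: z-coef 1.29 - (-0.5) = 1.79; z^2-coef 0.86 - (-0.5)(1.29) = 1.505; z^3-coef -(-0.5)(0.86) = 0.43.]
Remaining roots from the quadratic factor 1 + (1.29) z + (0.86) z^2:
  Set 1 + (1.29) z + (0.86) z^2 = 0, i.e. a z^2 + b z + c = 0 with a = 0.86, b = 1.29, c = 1.
  Discriminant D = b^2 - 4ac = (1.29)^2 - 4*(0.86)*1 = 1.6641 - (3.44) = -1.7759.
  D < 0, so the roots are the complex-conjugate pair z = (-b +/- i sqrt(-D)) / (2a) = -0.75 +/- 0.7748i.
  For a conjugate pair |z|^2 = z * conj(z) = (product of roots) = c/a = 1/(0.86) = 1.162791, so |z| = sqrt(1.162791) = 1.0783 for both roots.
Moduli of all roots: 2.0000, 1.0783, 1.0783.
All moduli strictly greater than 1? Yes.
Verdict: Invertible.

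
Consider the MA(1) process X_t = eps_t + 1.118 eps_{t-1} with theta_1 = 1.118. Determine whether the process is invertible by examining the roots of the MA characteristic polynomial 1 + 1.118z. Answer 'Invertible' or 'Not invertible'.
\text{Not invertible}

The MA(q) characteristic polynomial is P(z) = 1 + 1.118z.
Invertibility requires all roots to lie outside the unit circle, i.e. |z| > 1 for every root.
This is linear in z: 1 + (1.118) z = 0  =>  z = -1/(1.118) = -0.894454,  |z| = 0.894454.
Moduli of all roots: 0.8945.
All moduli strictly greater than 1? No.
Verdict: Not invertible.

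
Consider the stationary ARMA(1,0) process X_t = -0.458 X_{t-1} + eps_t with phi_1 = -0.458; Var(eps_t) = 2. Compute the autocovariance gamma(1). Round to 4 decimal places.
\gamma(1) = -1.1591

Multiply the model equation by X_{t-k} and take expectations. With theta_0 = psi_0 = 1 and psi_j the MA(infinity) weights, this gives
  gamma(k) - sum_i phi_i gamma(k-i) = c_k,
  c_k = sigma^2 * sum_{j=k..q} theta_j psi_{j-k}   (c_k = 0 for k > q),
using gamma(-m) = gamma(m).
Pure AR (q = 0): c_0 = sigma^2 = 2, c_k = 0 for k >= 1.
Equations for k = 0 and k = 1 (AR order 1):
  gamma(0) = phi_1 gamma(1) + c_0
  gamma(1) = phi_1 gamma(0) + c_1
Substituting the second into the first: gamma(0) (1 - phi_1^2) = c_0 + phi_1 c_1, so
  gamma(0) = c_0 / (1 - phi_1^2) = 2 / (1 - (-0.458)^2) = 2 / 0.790236 = 2.53089.
  gamma(1) = phi_1 gamma(0) = (-0.458)(2.53089) = -1.159147.
Therefore gamma(1) = -1.1591 (to 4 decimal places).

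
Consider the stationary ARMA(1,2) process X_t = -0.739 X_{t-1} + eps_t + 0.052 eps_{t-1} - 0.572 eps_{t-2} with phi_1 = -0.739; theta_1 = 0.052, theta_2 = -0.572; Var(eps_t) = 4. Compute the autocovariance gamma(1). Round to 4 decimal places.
\gamma(1) = -2.5982

Multiply the model equation by X_{t-k} and take expectations. With theta_0 = psi_0 = 1 and psi_j the MA(infinity) weights, this gives
  gamma(k) - sum_i phi_i gamma(k-i) = c_k,
  c_k = sigma^2 * sum_{j=k..q} theta_j psi_{j-k}   (c_k = 0 for k > q),
using gamma(-m) = gamma(m).
psi-weights needed (psi_j = theta_j + sum_i phi_i psi_{j-i}):
  psi_1 = theta_1 + phi_1 = 0.052 + (-0.739) = -0.687
  psi_2 = theta_2 + phi_1 psi_1 = -0.572 + (-0.739)(-0.687) = -0.064307
Right-hand sides:
  c_0 = sigma^2 (1 + theta_1 psi_1 + theta_2 psi_2) = 4 * (1 + (0.052)(-0.687) + (-0.572)(-0.064307)) = 4 * 1.00106 = 4.004238
  c_1 = sigma^2 (theta_1 + theta_2 psi_1) = 4 * (0.052 + (-0.572)(-0.687)) = 1.779856
  c_2 = sigma^2 theta_2 = 4 * (-0.572) = -2.288
Equations for k = 0 and k = 1 (AR order 1):
  gamma(0) = phi_1 gamma(1) + c_0
  gamma(1) = phi_1 gamma(0) + c_1
Substituting the second into the first: gamma(0) (1 - phi_1^2) = c_0 + phi_1 c_1, so
  gamma(0) = (c_0 + phi_1 c_1) / (1 - phi_1^2) = (4.004238 + (-0.739)(1.779856)) / (1 - (-0.739)^2) = 2.688925 / 0.453879 = 5.924321.
  gamma(1) = phi_1 gamma(0) + c_1 = (-0.739)(5.924321) + (1.779856) = -2.598217.
Therefore gamma(1) = -2.5982 (to 4 decimal places).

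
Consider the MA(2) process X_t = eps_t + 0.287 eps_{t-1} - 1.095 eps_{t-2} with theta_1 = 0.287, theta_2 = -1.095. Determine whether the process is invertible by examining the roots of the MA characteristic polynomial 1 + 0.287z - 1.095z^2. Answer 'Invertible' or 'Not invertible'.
\text{Not invertible}

The MA(q) characteristic polynomial is P(z) = 1 + 0.287z - 1.095z^2.
Invertibility requires all roots to lie outside the unit circle, i.e. |z| > 1 for every root.
Set 1 + (0.287) z + (-1.095) z^2 = 0, i.e. a z^2 + b z + c = 0 with a = -1.095, b = 0.287, c = 1.
Discriminant D = b^2 - 4ac = (0.287)^2 - 4*(-1.095)*1 = 0.082369 - (-4.38) = 4.462369.
D >= 0, so the roots are real: z = (-b +/- sqrt(D)) / (2a) = (-0.287 +/- 2.112432) / (-2.19).
  z_1 = (-0.287 + 2.112432) / (-2.19) = -0.8335,   |z_1| = 0.8335.
  z_2 = (-0.287 - 2.112432) / (-2.19) = 1.0956,   |z_2| = 1.0956.
Moduli of all roots: 0.8335, 1.0956.
All moduli strictly greater than 1? No.
Verdict: Not invertible.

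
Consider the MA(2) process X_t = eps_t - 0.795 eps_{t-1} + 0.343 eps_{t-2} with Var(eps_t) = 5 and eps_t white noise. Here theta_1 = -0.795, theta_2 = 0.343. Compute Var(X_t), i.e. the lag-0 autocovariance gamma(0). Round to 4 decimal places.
\gamma(0) = 8.7484

For an MA(q) process X_t = eps_t + sum_i theta_i eps_{t-i} with
Var(eps_t) = sigma^2, the variance is
  gamma(0) = sigma^2 * (1 + sum_i theta_i^2).
  sum_i theta_i^2 = (-0.795)^2 + (0.343)^2 = 0.632025 + 0.117649 = 0.749674.
  gamma(0) = 5 * (1 + 0.749674) = 5 * 1.749674 = 8.74837, which rounds to 8.7484.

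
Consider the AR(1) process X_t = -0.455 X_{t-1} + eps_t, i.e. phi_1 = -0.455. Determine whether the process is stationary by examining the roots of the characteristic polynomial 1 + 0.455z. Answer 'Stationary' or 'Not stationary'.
\text{Stationary}

The AR(p) characteristic polynomial is P(z) = 1 + 0.455z.
Stationarity requires all roots to lie outside the unit circle, i.e. |z| > 1 for every root.
This is linear in z: 1 + (0.455) z = 0  =>  z = -1/(0.455) = -2.197802,  |z| = 2.197802.
Moduli of all roots: 2.1978.
All moduli strictly greater than 1? Yes.
Verdict: Stationary.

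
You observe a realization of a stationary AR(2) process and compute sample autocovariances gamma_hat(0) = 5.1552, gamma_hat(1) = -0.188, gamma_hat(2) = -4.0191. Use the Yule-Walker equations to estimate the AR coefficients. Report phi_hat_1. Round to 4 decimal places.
\hat\phi_{1} = -0.0650

The Yule-Walker equations for an AR(p) process read, in matrix form,
  Gamma_p phi = r_p,   with   (Gamma_p)_{ij} = gamma(|i - j|),
                       (r_p)_i = gamma(i),   i,j = 1..p.
Substitute the sample gammas (Toeplitz matrix and right-hand side of size 2):
  Gamma_p = [[5.1552, -0.188], [-0.188, 5.1552]]
  r_p     = [-0.188, -4.0191]
Written out:
  5.1552 phi_1 - 0.188 phi_2 = -0.188
  -0.188 phi_1 + 5.1552 phi_2 = -4.0191
Solve by Cramer's rule:
  det = gamma(0)^2 - gamma(1)^2 = (5.1552)^2 - (-0.188)^2 = 26.57608704 - 0.035344 = 26.54074304
  phi_hat_1 = [gamma(1) gamma(0) - gamma(1) gamma(2)] / det = [(-0.188)(5.1552) - (-0.188)(-4.0191)] / 26.54074304 = -1.7247684 / 26.54074304 = -0.065
  phi_hat_2 = [gamma(0) gamma(2) - gamma(1)^2] / det = [(5.1552)(-4.0191) - (-0.188)^2] / 26.54074304 = -20.75460832 / 26.54074304 = -0.782
So phi_hat = [-0.0650, -0.7820].
Therefore phi_hat_1 = -0.0650.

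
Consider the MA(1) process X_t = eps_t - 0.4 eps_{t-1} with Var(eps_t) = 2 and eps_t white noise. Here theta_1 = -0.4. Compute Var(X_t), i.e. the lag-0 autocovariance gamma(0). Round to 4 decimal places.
\gamma(0) = 2.3200

For an MA(q) process X_t = eps_t + sum_i theta_i eps_{t-i} with
Var(eps_t) = sigma^2, the variance is
  gamma(0) = sigma^2 * (1 + sum_i theta_i^2).
  sum_i theta_i^2 = (-0.4)^2 = 0.16.
  gamma(0) = 2 * (1 + 0.16) = 2 * 1.16 = 2.32, which rounds to 2.3200.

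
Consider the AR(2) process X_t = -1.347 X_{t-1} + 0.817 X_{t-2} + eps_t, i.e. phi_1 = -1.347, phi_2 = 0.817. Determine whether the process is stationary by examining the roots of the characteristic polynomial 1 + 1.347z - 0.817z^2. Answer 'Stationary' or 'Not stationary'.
\text{Not stationary}

The AR(p) characteristic polynomial is P(z) = 1 + 1.347z - 0.817z^2.
Stationarity requires all roots to lie outside the unit circle, i.e. |z| > 1 for every root.
Set 1 + (1.347) z + (-0.817) z^2 = 0, i.e. a z^2 + b z + c = 0 with a = -0.817, b = 1.347, c = 1.
Discriminant D = b^2 - 4ac = (1.347)^2 - 4*(-0.817)*1 = 1.814409 - (-3.268) = 5.082409.
D >= 0, so the roots are real: z = (-b +/- sqrt(D)) / (2a) = (-1.347 +/- 2.25442) / (-1.634).
  z_1 = (-1.347 + 2.25442) / (-1.634) = -0.5553,   |z_1| = 0.5553.
  z_2 = (-1.347 - 2.25442) / (-1.634) = 2.2041,   |z_2| = 2.2041.
Moduli of all roots: 0.5553, 2.2041.
All moduli strictly greater than 1? No.
Verdict: Not stationary.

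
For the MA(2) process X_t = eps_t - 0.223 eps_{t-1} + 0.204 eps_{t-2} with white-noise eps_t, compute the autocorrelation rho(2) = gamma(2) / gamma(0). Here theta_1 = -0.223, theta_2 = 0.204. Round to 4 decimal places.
\rho(2) = 0.1869

For an MA(q) process with theta_0 = 1, the autocovariance is
  gamma(k) = sigma^2 * sum_{i=0..q-k} theta_i * theta_{i+k},
and rho(k) = gamma(k) / gamma(0). Sigma^2 cancels.
  numerator   = (1)*(0.204) = 0.204.
  denominator = (1)^2 + (-0.223)^2 + (0.204)^2 = 1.091345.
  rho(2) = 0.204 / 1.091345 = 0.1869.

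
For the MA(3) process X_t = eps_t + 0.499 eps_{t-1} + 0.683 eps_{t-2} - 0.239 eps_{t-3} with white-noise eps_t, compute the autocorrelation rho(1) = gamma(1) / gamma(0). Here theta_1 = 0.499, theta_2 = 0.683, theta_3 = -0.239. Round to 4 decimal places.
\rho(1) = 0.3817

For an MA(q) process with theta_0 = 1, the autocovariance is
  gamma(k) = sigma^2 * sum_{i=0..q-k} theta_i * theta_{i+k},
and rho(k) = gamma(k) / gamma(0). Sigma^2 cancels.
  numerator   = (1)*(0.499) + (0.499)*(0.683) + (0.683)*(-0.239) = 0.67658.
  denominator = (1)^2 + (0.499)^2 + (0.683)^2 + (-0.239)^2 = 1.772611.
  rho(1) = 0.67658 / 1.772611 = 0.3817.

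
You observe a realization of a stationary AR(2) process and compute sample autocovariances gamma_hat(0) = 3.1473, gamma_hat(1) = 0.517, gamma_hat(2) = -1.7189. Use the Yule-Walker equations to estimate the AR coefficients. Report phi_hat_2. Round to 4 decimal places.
\hat\phi_{2} = -0.5890

The Yule-Walker equations for an AR(p) process read, in matrix form,
  Gamma_p phi = r_p,   with   (Gamma_p)_{ij} = gamma(|i - j|),
                       (r_p)_i = gamma(i),   i,j = 1..p.
Substitute the sample gammas (Toeplitz matrix and right-hand side of size 2):
  Gamma_p = [[3.1473, 0.517], [0.517, 3.1473]]
  r_p     = [0.517, -1.7189]
Written out:
  3.1473 phi_1 + 0.517 phi_2 = 0.517
  0.517 phi_1 + 3.1473 phi_2 = -1.7189
Solve by Cramer's rule:
  det = gamma(0)^2 - gamma(1)^2 = (3.1473)^2 - (0.517)^2 = 9.90549729 - 0.267289 = 9.63820829
  phi_hat_1 = [gamma(1) gamma(0) - gamma(1) gamma(2)] / det = [(0.517)(3.1473) - (0.517)(-1.7189)] / 9.63820829 = 2.5158254 / 9.63820829 = 0.261
  phi_hat_2 = [gamma(0) gamma(2) - gamma(1)^2] / det = [(3.1473)(-1.7189) - (0.517)^2] / 9.63820829 = -5.67718297 / 9.63820829 = -0.589
So phi_hat = [0.2610, -0.5890].
Therefore phi_hat_2 = -0.5890.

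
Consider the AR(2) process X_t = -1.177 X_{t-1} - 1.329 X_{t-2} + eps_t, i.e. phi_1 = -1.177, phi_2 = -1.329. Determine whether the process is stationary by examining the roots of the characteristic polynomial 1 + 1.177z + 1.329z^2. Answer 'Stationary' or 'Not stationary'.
\text{Not stationary}

The AR(p) characteristic polynomial is P(z) = 1 + 1.177z + 1.329z^2.
Stationarity requires all roots to lie outside the unit circle, i.e. |z| > 1 for every root.
Set 1 + (1.177) z + (1.329) z^2 = 0, i.e. a z^2 + b z + c = 0 with a = 1.329, b = 1.177, c = 1.
Discriminant D = b^2 - 4ac = (1.177)^2 - 4*(1.329)*1 = 1.385329 - (5.316) = -3.930671.
D < 0, so the roots are the complex-conjugate pair z = (-b +/- i sqrt(-D)) / (2a) = -0.4428 +/- 0.7459i.
For a conjugate pair |z|^2 = z * conj(z) = (product of roots) = c/a = 1/(1.329) = 0.752445, so |z| = sqrt(0.752445) = 0.8674 for both roots.
Moduli of all roots: 0.8674, 0.8674.
All moduli strictly greater than 1? No.
Verdict: Not stationary.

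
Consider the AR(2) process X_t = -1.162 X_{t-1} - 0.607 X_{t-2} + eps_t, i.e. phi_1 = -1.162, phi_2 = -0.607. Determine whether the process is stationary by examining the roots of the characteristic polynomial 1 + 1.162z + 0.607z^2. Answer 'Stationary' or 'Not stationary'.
\text{Stationary}

The AR(p) characteristic polynomial is P(z) = 1 + 1.162z + 0.607z^2.
Stationarity requires all roots to lie outside the unit circle, i.e. |z| > 1 for every root.
Set 1 + (1.162) z + (0.607) z^2 = 0, i.e. a z^2 + b z + c = 0 with a = 0.607, b = 1.162, c = 1.
Discriminant D = b^2 - 4ac = (1.162)^2 - 4*(0.607)*1 = 1.350244 - (2.428) = -1.077756.
D < 0, so the roots are the complex-conjugate pair z = (-b +/- i sqrt(-D)) / (2a) = -0.9572 +/- 0.8551i.
For a conjugate pair |z|^2 = z * conj(z) = (product of roots) = c/a = 1/(0.607) = 1.647446, so |z| = sqrt(1.647446) = 1.2835 for both roots.
Moduli of all roots: 1.2835, 1.2835.
All moduli strictly greater than 1? Yes.
Verdict: Stationary.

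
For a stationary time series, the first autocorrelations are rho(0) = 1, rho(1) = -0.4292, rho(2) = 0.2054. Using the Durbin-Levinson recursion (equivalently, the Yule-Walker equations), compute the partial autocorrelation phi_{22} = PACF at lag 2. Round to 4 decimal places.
\phi_{22} = 0.0260

The PACF at lag k is phi_{kk}, the last component of the solution
to the Yule-Walker system G_k phi = r_k where
  (G_k)_{ij} = rho(|i - j|), (r_k)_i = rho(i), i,j = 1..k.
Equivalently, Durbin-Levinson gives phi_{kk} iteratively:
  phi_{11} = rho(1)
  phi_{kk} = [rho(k) - sum_{j=1..k-1} phi_{k-1,j} rho(k-j)]
            / [1 - sum_{j=1..k-1} phi_{k-1,j} rho(j)],
  phi_{k,j} = phi_{k-1,j} - phi_{kk} phi_{k-1,k-j},  j = 1..k-1.
Step k = 1:
  phi_11 = rho(1) = -0.4292.
Step k = 2:
  phi_22 = [rho(2) - phi_11 rho(1)] / [1 - phi_11 rho(1)] = [0.2054 - (-0.4292)(-0.4292)] / [1 - (-0.4292)(-0.4292)]
         = 0.02118736 / 0.81578736 = 0.026.
Therefore phi_{22} = 0.0260.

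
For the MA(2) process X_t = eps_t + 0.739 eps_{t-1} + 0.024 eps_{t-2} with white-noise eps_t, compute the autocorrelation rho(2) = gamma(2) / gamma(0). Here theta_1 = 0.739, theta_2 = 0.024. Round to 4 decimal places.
\rho(2) = 0.0155

For an MA(q) process with theta_0 = 1, the autocovariance is
  gamma(k) = sigma^2 * sum_{i=0..q-k} theta_i * theta_{i+k},
and rho(k) = gamma(k) / gamma(0). Sigma^2 cancels.
  numerator   = (1)*(0.024) = 0.024.
  denominator = (1)^2 + (0.739)^2 + (0.024)^2 = 1.546697.
  rho(2) = 0.024 / 1.546697 = 0.0155.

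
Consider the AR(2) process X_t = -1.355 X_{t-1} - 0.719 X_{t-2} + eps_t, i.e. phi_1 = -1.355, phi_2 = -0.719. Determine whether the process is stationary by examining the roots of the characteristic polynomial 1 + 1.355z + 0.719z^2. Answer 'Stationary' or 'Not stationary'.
\text{Stationary}

The AR(p) characteristic polynomial is P(z) = 1 + 1.355z + 0.719z^2.
Stationarity requires all roots to lie outside the unit circle, i.e. |z| > 1 for every root.
Set 1 + (1.355) z + (0.719) z^2 = 0, i.e. a z^2 + b z + c = 0 with a = 0.719, b = 1.355, c = 1.
Discriminant D = b^2 - 4ac = (1.355)^2 - 4*(0.719)*1 = 1.836025 - (2.876) = -1.039975.
D < 0, so the roots are the complex-conjugate pair z = (-b +/- i sqrt(-D)) / (2a) = -0.9423 +/- 0.7092i.
For a conjugate pair |z|^2 = z * conj(z) = (product of roots) = c/a = 1/(0.719) = 1.390821, so |z| = sqrt(1.390821) = 1.1793 for both roots.
Moduli of all roots: 1.1793, 1.1793.
All moduli strictly greater than 1? Yes.
Verdict: Stationary.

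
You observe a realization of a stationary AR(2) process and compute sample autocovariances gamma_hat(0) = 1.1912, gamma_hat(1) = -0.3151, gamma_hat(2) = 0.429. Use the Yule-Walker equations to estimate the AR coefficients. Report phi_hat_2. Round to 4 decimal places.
\hat\phi_{2} = 0.3120

The Yule-Walker equations for an AR(p) process read, in matrix form,
  Gamma_p phi = r_p,   with   (Gamma_p)_{ij} = gamma(|i - j|),
                       (r_p)_i = gamma(i),   i,j = 1..p.
Substitute the sample gammas (Toeplitz matrix and right-hand side of size 2):
  Gamma_p = [[1.1912, -0.3151], [-0.3151, 1.1912]]
  r_p     = [-0.3151, 0.429]
Written out:
  1.1912 phi_1 - 0.3151 phi_2 = -0.3151
  -0.3151 phi_1 + 1.1912 phi_2 = 0.429
Solve by Cramer's rule:
  det = gamma(0)^2 - gamma(1)^2 = (1.1912)^2 - (-0.3151)^2 = 1.41895744 - 0.09928801 = 1.31966943
  phi_hat_1 = [gamma(1) gamma(0) - gamma(1) gamma(2)] / det = [(-0.3151)(1.1912) - (-0.3151)(0.429)] / 1.31966943 = -0.24016922 / 1.31966943 = -0.182
  phi_hat_2 = [gamma(0) gamma(2) - gamma(1)^2] / det = [(1.1912)(0.429) - (-0.3151)^2] / 1.31966943 = 0.41173679 / 1.31966943 = 0.312
So phi_hat = [-0.1820, 0.3120].
Therefore phi_hat_2 = 0.3120.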